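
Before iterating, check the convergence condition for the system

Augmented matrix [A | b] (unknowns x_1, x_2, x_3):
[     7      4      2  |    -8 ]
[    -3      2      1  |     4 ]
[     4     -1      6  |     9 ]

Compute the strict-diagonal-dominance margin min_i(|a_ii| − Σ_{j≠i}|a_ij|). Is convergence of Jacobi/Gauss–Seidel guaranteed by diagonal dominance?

-2

row 1: |7| − (4+2) = 1
row 2: |2| − (3+1) = -2
row 3: |6| − (4+1) = 1
minimum over rows = -2 → not strictly diagonally dominant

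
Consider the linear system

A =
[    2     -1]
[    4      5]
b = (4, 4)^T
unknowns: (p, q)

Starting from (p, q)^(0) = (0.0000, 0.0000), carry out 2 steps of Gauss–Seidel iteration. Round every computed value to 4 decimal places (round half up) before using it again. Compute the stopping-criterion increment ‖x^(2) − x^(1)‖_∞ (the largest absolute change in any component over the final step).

Iteration 1:
  p = (4 - (-1)·0.0000) / (2) = 2.0000
  q = (4 - (4)·2.0000) / (5) = -0.8000
Iteration 2:
  p = (4 - (-1)·-0.8000) / (2) = 1.6000
  q = (4 - (4)·1.6000) / (5) = -0.4800
Change: (-0.4000, 0.3200) → max |·| = 0.4000

0.4000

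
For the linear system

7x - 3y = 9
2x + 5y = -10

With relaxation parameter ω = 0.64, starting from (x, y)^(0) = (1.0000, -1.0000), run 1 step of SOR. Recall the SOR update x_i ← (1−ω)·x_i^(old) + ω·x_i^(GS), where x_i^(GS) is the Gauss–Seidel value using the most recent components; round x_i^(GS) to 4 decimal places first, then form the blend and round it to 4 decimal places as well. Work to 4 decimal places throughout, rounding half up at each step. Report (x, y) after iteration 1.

Iteration 1:
  x: GS value = (9 - (-3)·-1.0000) / (7) = 0.8571;  x ← (1−ω)·1.0000 + ω·0.8571 = 0.9085
  y: GS value = (-10 - (2)·0.9085) / (5) = -2.3634;  y ← (1−ω)·-1.0000 + ω·-2.3634 = -1.8726

(0.9085, -1.8726)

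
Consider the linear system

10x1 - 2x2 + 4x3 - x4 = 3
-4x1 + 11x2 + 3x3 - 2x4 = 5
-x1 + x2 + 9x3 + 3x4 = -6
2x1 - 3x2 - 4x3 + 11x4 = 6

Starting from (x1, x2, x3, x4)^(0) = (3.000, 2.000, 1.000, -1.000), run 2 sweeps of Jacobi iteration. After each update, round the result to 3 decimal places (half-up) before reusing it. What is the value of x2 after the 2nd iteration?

0.753

Iteration 1:
  x1 = (3 - (-2)·2.000 - (4)·1.000 - (-1)·-1.000) / (10) = 0.200
  x2 = (5 - (-4)·3.000 - (3)·1.000 - (-2)·-1.000) / (11) = 1.091
  x3 = (-6 - (-1)·3.000 - (1)·2.000 - (3)·-1.000) / (9) = -0.222
  x4 = (6 - (2)·3.000 - (-3)·2.000 - (-4)·1.000) / (11) = 0.909
Iteration 2:
  x1 = (3 - (-2)·1.091 - (4)·-0.222 - (-1)·0.909) / (10) = 0.698
  x2 = (5 - (-4)·0.200 - (3)·-0.222 - (-2)·0.909) / (11) = 0.753
  x3 = (-6 - (-1)·0.200 - (1)·1.091 - (3)·0.909) / (9) = -1.069
  x4 = (6 - (2)·0.200 - (-3)·1.091 - (-4)·-0.222) / (11) = 0.726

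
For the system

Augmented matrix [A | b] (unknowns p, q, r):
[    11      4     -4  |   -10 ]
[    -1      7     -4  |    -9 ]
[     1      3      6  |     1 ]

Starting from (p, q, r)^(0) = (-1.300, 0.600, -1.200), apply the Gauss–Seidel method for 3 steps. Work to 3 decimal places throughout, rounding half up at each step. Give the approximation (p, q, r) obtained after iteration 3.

Iteration 1:
  p = (-10 - (4)·0.600 - (-4)·-1.200) / (11) = -1.564
  q = (-9 - (-1)·-1.564 - (-4)·-1.200) / (7) = -2.195
  r = (1 - (1)·-1.564 - (3)·-2.195) / (6) = 1.525
Iteration 2:
  p = (-10 - (4)·-2.195 - (-4)·1.525) / (11) = 0.444
  q = (-9 - (-1)·0.444 - (-4)·1.525) / (7) = -0.351
  r = (1 - (1)·0.444 - (3)·-0.351) / (6) = 0.268
Iteration 3:
  p = (-10 - (4)·-0.351 - (-4)·0.268) / (11) = -0.684
  q = (-9 - (-1)·-0.684 - (-4)·0.268) / (7) = -1.230
  r = (1 - (1)·-0.684 - (3)·-1.230) / (6) = 0.896

(-0.684, -1.230, 0.896)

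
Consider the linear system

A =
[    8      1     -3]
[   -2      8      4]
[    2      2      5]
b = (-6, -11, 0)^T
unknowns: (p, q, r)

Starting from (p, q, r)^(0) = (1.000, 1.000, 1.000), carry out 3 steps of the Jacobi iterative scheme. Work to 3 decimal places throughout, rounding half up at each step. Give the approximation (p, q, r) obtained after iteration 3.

Iteration 1:
  p = (-6 - (1)·1.000 - (-3)·1.000) / (8) = -0.500
  q = (-11 - (-2)·1.000 - (4)·1.000) / (8) = -1.625
  r = (0 - (2)·1.000 - (2)·1.000) / (5) = -0.800
Iteration 2:
  p = (-6 - (1)·-1.625 - (-3)·-0.800) / (8) = -0.847
  q = (-11 - (-2)·-0.500 - (4)·-0.800) / (8) = -1.100
  r = (0 - (2)·-0.500 - (2)·-1.625) / (5) = 0.850
Iteration 3:
  p = (-6 - (1)·-1.100 - (-3)·0.850) / (8) = -0.294
  q = (-11 - (-2)·-0.847 - (4)·0.850) / (8) = -2.012
  r = (0 - (2)·-0.847 - (2)·-1.100) / (5) = 0.779

(-0.294, -2.012, 0.779)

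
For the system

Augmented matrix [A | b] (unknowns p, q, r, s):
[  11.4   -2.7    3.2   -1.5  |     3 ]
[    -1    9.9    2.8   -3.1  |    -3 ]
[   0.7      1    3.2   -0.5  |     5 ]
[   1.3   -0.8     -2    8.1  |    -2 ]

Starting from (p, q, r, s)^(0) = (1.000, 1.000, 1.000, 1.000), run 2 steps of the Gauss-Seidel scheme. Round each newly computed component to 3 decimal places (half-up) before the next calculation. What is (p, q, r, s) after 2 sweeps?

(-0.262, -0.784, 1.880, 0.182)

Iteration 1:
  p = (3 - (-2.7)·1.000 - (3.2)·1.000 - (-1.5)·1.000) / (11.4) = 0.351
  q = (-3 - (-1)·0.351 - (2.8)·1.000 - (-3.1)·1.000) / (9.9) = -0.237
  r = (5 - (0.7)·0.351 - (1)·-0.237 - (-0.5)·1.000) / (3.2) = 1.716
  s = (-2 - (1.3)·0.351 - (-0.8)·-0.237 - (-2)·1.716) / (8.1) = 0.097
Iteration 2:
  p = (3 - (-2.7)·-0.237 - (3.2)·1.716 - (-1.5)·0.097) / (11.4) = -0.262
  q = (-3 - (-1)·-0.262 - (2.8)·1.716 - (-3.1)·0.097) / (9.9) = -0.784
  r = (5 - (0.7)·-0.262 - (1)·-0.784 - (-0.5)·0.097) / (3.2) = 1.880
  s = (-2 - (1.3)·-0.262 - (-0.8)·-0.784 - (-2)·1.880) / (8.1) = 0.182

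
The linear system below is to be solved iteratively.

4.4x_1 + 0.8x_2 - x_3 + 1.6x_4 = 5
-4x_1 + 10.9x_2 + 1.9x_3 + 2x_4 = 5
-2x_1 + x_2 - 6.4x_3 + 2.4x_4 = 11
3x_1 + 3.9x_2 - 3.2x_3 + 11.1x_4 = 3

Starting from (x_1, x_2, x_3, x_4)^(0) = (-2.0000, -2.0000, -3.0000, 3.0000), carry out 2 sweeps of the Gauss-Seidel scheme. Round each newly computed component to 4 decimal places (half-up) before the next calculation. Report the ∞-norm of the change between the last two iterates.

Iteration 1:
  x_1 = (5 - (0.8)·-2.0000 - (-1)·-3.0000 - (1.6)·3.0000) / (4.4) = -0.2727
  x_2 = (5 - (-4)·-0.2727 - (1.9)·-3.0000 - (2)·3.0000) / (10.9) = 0.3311
  x_3 = (11 - (-2)·-0.2727 - (1)·0.3311 - (2.4)·3.0000) / (-6.4) = -0.4568
  x_4 = (3 - (3)·-0.2727 - (3.9)·0.3311 - (-3.2)·-0.4568) / (11.1) = 0.0960
Iteration 2:
  x_1 = (5 - (0.8)·0.3311 - (-1)·-0.4568 - (1.6)·0.0960) / (4.4) = 0.9374
  x_2 = (5 - (-4)·0.9374 - (1.9)·-0.4568 - (2)·0.0960) / (10.9) = 0.8647
  x_3 = (11 - (-2)·0.9374 - (1)·0.8647 - (2.4)·0.0960) / (-6.4) = -1.8406
  x_4 = (3 - (3)·0.9374 - (3.9)·0.8647 - (-3.2)·-1.8406) / (11.1) = -0.8175
Change: (1.2101, 0.5336, -1.3838, -0.9135) → max |·| = 1.3838

1.3838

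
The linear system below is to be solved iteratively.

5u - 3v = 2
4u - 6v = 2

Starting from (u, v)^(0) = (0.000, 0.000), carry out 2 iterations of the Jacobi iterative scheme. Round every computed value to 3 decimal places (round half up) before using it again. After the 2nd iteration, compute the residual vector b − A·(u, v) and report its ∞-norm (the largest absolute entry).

0.799

Iteration 1:
  u = (2 - (-3)·0.000) / (5) = 0.400
  v = (2 - (4)·0.000) / (-6) = -0.333
Iteration 2:
  u = (2 - (-3)·-0.333) / (5) = 0.200
  v = (2 - (4)·0.400) / (-6) = -0.067
Residual b − A·x = (0.799, 0.798); ∞-norm = 0.799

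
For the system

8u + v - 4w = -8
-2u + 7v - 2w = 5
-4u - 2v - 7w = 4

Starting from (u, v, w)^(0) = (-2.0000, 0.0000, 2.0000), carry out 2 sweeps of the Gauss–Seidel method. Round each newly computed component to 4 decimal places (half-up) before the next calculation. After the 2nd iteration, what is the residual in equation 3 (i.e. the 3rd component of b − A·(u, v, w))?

0.0001

Iteration 1:
  u = (-8 - (1)·0.0000 - (-4)·2.0000) / (8) = 0.0000
  v = (5 - (-2)·0.0000 - (-2)·2.0000) / (7) = 1.2857
  w = (4 - (-4)·0.0000 - (-2)·1.2857) / (-7) = -0.9388
Iteration 2:
  u = (-8 - (1)·1.2857 - (-4)·-0.9388) / (8) = -1.6301
  v = (5 - (-2)·-1.6301 - (-2)·-0.9388) / (7) = -0.0197
  w = (4 - (-4)·-1.6301 - (-2)·-0.0197) / (-7) = 0.3657
Residual b − A·x = (6.5233, 2.6091, 0.0001)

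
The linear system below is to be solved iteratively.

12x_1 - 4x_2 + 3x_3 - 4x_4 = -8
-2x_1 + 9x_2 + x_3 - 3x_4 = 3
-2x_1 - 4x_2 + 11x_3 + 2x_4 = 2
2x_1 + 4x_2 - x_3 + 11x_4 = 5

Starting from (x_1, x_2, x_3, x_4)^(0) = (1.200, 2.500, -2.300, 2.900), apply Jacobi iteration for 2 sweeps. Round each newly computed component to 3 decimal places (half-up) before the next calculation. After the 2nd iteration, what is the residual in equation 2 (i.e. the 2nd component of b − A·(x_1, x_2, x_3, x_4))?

-3.742

Iteration 1:
  x_1 = (-8 - (-4)·2.500 - (3)·-2.300 - (-4)·2.900) / (12) = 1.708
  x_2 = (3 - (-2)·1.200 - (1)·-2.300 - (-3)·2.900) / (9) = 1.822
  x_3 = (2 - (-2)·1.200 - (-4)·2.500 - (2)·2.900) / (11) = 0.782
  x_4 = (5 - (2)·1.200 - (4)·2.500 - (-1)·-2.300) / (11) = -0.882
Iteration 2:
  x_1 = (-8 - (-4)·1.822 - (3)·0.782 - (-4)·-0.882) / (12) = -0.549
  x_2 = (3 - (-2)·1.708 - (1)·0.782 - (-3)·-0.882) / (9) = 0.332
  x_3 = (2 - (-2)·1.708 - (-4)·1.822 - (2)·-0.882) / (11) = 1.315
  x_4 = (5 - (2)·1.708 - (4)·1.822 - (-1)·0.782) / (11) = -0.447
Residual b − A·x = (-5.817, -3.742, -11.341, 11.002)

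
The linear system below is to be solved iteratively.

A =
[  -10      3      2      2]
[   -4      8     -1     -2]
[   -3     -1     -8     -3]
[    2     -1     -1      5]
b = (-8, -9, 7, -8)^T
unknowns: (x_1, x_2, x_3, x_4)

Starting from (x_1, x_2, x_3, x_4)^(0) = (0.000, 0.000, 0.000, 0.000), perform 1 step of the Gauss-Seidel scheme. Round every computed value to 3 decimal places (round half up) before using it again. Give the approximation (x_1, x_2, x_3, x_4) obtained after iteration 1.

(0.800, -0.725, -1.084, -2.282)

Iteration 1:
  x_1 = (-8 - (3)·0.000 - (2)·0.000 - (2)·0.000) / (-10) = 0.800
  x_2 = (-9 - (-4)·0.800 - (-1)·0.000 - (-2)·0.000) / (8) = -0.725
  x_3 = (7 - (-3)·0.800 - (-1)·-0.725 - (-3)·0.000) / (-8) = -1.084
  x_4 = (-8 - (2)·0.800 - (-1)·-0.725 - (-1)·-1.084) / (5) = -2.282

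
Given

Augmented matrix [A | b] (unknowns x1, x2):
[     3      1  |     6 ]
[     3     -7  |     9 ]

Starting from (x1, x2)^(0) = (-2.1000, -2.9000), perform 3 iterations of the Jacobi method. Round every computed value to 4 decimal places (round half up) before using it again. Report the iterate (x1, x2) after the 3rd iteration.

Iteration 1:
  x1 = (6 - (1)·-2.9000) / (3) = 2.9667
  x2 = (9 - (3)·-2.1000) / (-7) = -2.1857
Iteration 2:
  x1 = (6 - (1)·-2.1857) / (3) = 2.7286
  x2 = (9 - (3)·2.9667) / (-7) = -0.0143
Iteration 3:
  x1 = (6 - (1)·-0.0143) / (3) = 2.0048
  x2 = (9 - (3)·2.7286) / (-7) = -0.1163

(2.0048, -0.1163)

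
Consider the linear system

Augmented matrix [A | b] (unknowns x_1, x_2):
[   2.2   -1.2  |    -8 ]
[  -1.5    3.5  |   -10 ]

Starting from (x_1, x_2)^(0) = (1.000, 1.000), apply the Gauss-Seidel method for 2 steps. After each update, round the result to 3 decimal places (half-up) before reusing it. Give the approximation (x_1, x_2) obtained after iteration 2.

(-5.917, -5.393)

Iteration 1:
  x_1 = (-8 - (-1.2)·1.000) / (2.2) = -3.091
  x_2 = (-10 - (-1.5)·-3.091) / (3.5) = -4.182
Iteration 2:
  x_1 = (-8 - (-1.2)·-4.182) / (2.2) = -5.917
  x_2 = (-10 - (-1.5)·-5.917) / (3.5) = -5.393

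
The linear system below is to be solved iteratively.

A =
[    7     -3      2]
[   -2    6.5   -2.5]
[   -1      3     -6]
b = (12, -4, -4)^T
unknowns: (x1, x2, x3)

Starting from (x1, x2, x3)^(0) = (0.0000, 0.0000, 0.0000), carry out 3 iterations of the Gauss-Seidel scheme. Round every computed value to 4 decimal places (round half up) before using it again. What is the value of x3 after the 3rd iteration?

Iteration 1:
  x1 = (12 - (-3)·0.0000 - (2)·0.0000) / (7) = 1.7143
  x2 = (-4 - (-2)·1.7143 - (-2.5)·0.0000) / (6.5) = -0.0879
  x3 = (-4 - (-1)·1.7143 - (3)·-0.0879) / (-6) = 0.3370
Iteration 2:
  x1 = (12 - (-3)·-0.0879 - (2)·0.3370) / (7) = 1.5803
  x2 = (-4 - (-2)·1.5803 - (-2.5)·0.3370) / (6.5) = 0.0005
  x3 = (-4 - (-1)·1.5803 - (3)·0.0005) / (-6) = 0.4035
Iteration 3:
  x1 = (12 - (-3)·0.0005 - (2)·0.4035) / (7) = 1.5992
  x2 = (-4 - (-2)·1.5992 - (-2.5)·0.4035) / (6.5) = 0.0319
  x3 = (-4 - (-1)·1.5992 - (3)·0.0319) / (-6) = 0.4161

0.4161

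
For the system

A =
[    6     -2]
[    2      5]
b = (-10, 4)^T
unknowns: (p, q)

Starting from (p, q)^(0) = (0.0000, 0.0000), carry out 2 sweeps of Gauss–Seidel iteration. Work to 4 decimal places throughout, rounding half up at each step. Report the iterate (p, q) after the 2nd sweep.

(-1.1778, 1.2711)

Iteration 1:
  p = (-10 - (-2)·0.0000) / (6) = -1.6667
  q = (4 - (2)·-1.6667) / (5) = 1.4667
Iteration 2:
  p = (-10 - (-2)·1.4667) / (6) = -1.1778
  q = (4 - (2)·-1.1778) / (5) = 1.2711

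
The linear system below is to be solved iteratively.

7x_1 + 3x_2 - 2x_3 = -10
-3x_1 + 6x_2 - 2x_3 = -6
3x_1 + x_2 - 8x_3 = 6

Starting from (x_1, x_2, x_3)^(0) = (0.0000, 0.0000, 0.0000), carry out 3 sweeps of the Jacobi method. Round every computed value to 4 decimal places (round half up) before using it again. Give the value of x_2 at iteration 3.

-2.0774

Iteration 1:
  x_1 = (-10 - (3)·0.0000 - (-2)·0.0000) / (7) = -1.4286
  x_2 = (-6 - (-3)·0.0000 - (-2)·0.0000) / (6) = -1.0000
  x_3 = (6 - (3)·0.0000 - (1)·0.0000) / (-8) = -0.7500
Iteration 2:
  x_1 = (-10 - (3)·-1.0000 - (-2)·-0.7500) / (7) = -1.2143
  x_2 = (-6 - (-3)·-1.4286 - (-2)·-0.7500) / (6) = -1.9643
  x_3 = (6 - (3)·-1.4286 - (1)·-1.0000) / (-8) = -1.4107
Iteration 3:
  x_1 = (-10 - (3)·-1.9643 - (-2)·-1.4107) / (7) = -0.9898
  x_2 = (-6 - (-3)·-1.2143 - (-2)·-1.4107) / (6) = -2.0774
  x_3 = (6 - (3)·-1.2143 - (1)·-1.9643) / (-8) = -1.4509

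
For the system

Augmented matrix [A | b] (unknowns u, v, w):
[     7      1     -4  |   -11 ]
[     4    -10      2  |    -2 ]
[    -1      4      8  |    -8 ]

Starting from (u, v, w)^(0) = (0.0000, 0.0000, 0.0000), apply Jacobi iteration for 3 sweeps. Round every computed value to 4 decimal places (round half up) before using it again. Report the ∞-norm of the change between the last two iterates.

Iteration 1:
  u = (-11 - (1)·0.0000 - (-4)·0.0000) / (7) = -1.5714
  v = (-2 - (4)·0.0000 - (2)·0.0000) / (-10) = 0.2000
  w = (-8 - (-1)·0.0000 - (4)·0.0000) / (8) = -1.0000
Iteration 2:
  u = (-11 - (1)·0.2000 - (-4)·-1.0000) / (7) = -2.1714
  v = (-2 - (4)·-1.5714 - (2)·-1.0000) / (-10) = -0.6286
  w = (-8 - (-1)·-1.5714 - (4)·0.2000) / (8) = -1.2964
Iteration 3:
  u = (-11 - (1)·-0.6286 - (-4)·-1.2964) / (7) = -2.2224
  v = (-2 - (4)·-2.1714 - (2)·-1.2964) / (-10) = -0.9278
  w = (-8 - (-1)·-2.1714 - (4)·-0.6286) / (8) = -0.9571
Change: (-0.0510, -0.2992, 0.3393) → max |·| = 0.3393

0.3393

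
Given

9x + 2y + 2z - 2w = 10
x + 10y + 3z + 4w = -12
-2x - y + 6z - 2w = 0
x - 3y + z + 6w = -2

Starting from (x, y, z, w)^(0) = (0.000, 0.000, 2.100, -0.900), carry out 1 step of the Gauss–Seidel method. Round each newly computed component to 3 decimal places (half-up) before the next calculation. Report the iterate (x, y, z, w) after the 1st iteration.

Iteration 1:
  x = (10 - (2)·0.000 - (2)·2.100 - (-2)·-0.900) / (9) = 0.444
  y = (-12 - (1)·0.444 - (3)·2.100 - (4)·-0.900) / (10) = -1.514
  z = (0 - (-2)·0.444 - (-1)·-1.514 - (-2)·-0.900) / (6) = -0.404
  w = (-2 - (1)·0.444 - (-3)·-1.514 - (1)·-0.404) / (6) = -1.097

(0.444, -1.514, -0.404, -1.097)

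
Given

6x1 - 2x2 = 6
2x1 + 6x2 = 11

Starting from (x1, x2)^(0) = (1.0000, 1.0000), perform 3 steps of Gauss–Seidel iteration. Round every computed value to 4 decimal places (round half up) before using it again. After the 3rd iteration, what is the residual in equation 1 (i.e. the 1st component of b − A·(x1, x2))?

Iteration 1:
  x1 = (6 - (-2)·1.0000) / (6) = 1.3333
  x2 = (11 - (2)·1.3333) / (6) = 1.3889
Iteration 2:
  x1 = (6 - (-2)·1.3889) / (6) = 1.4630
  x2 = (11 - (2)·1.4630) / (6) = 1.3457
Iteration 3:
  x1 = (6 - (-2)·1.3457) / (6) = 1.4486
  x2 = (11 - (2)·1.4486) / (6) = 1.3505
Residual b − A·x = (0.0094, -0.0002)

0.0094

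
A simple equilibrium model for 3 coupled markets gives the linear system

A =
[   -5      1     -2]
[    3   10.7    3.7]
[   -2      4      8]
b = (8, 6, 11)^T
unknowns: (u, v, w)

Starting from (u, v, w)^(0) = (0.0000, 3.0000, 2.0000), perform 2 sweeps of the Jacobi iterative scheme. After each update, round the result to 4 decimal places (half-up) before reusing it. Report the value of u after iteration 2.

-1.5762

Iteration 1:
  u = (8 - (1)·3.0000 - (-2)·2.0000) / (-5) = -1.8000
  v = (6 - (3)·0.0000 - (3.7)·2.0000) / (10.7) = -0.1308
  w = (11 - (-2)·0.0000 - (4)·3.0000) / (8) = -0.1250
Iteration 2:
  u = (8 - (1)·-0.1308 - (-2)·-0.1250) / (-5) = -1.5762
  v = (6 - (3)·-1.8000 - (3.7)·-0.1250) / (10.7) = 1.1086
  w = (11 - (-2)·-1.8000 - (4)·-0.1308) / (8) = 0.9904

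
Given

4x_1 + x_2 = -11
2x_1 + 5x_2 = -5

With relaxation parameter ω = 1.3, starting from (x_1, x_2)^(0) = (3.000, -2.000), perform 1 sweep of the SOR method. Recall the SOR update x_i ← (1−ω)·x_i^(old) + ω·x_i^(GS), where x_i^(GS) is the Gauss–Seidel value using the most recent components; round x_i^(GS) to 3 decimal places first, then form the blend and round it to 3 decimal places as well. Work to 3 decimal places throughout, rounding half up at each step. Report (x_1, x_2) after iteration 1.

(-3.825, 1.289)

Iteration 1:
  x_1: GS value = (-11 - (1)·-2.000) / (4) = -2.250;  x_1 ← (1−ω)·3.000 + ω·-2.250 = -3.825
  x_2: GS value = (-5 - (2)·-3.825) / (5) = 0.530;  x_2 ← (1−ω)·-2.000 + ω·0.530 = 1.289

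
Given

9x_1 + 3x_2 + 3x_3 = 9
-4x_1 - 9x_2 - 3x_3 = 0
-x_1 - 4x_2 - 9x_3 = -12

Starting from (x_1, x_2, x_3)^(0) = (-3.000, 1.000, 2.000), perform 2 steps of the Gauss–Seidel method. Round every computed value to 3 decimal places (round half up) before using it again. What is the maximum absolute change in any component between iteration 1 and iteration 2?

0.679

Iteration 1:
  x_1 = (9 - (3)·1.000 - (3)·2.000) / (9) = 0.000
  x_2 = (0 - (-4)·0.000 - (-3)·2.000) / (-9) = -0.667
  x_3 = (-12 - (-1)·0.000 - (-4)·-0.667) / (-9) = 1.630
Iteration 2:
  x_1 = (9 - (3)·-0.667 - (3)·1.630) / (9) = 0.679
  x_2 = (0 - (-4)·0.679 - (-3)·1.630) / (-9) = -0.845
  x_3 = (-12 - (-1)·0.679 - (-4)·-0.845) / (-9) = 1.633
Change: (0.679, -0.178, 0.003) → max |·| = 0.679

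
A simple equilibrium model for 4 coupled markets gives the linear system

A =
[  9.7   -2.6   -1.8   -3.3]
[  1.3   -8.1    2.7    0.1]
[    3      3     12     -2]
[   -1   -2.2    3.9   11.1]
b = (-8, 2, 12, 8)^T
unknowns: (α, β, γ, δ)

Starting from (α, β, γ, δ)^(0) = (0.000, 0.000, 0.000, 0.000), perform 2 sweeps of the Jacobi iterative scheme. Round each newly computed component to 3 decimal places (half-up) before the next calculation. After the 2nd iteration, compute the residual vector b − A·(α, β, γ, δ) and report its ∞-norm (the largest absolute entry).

Iteration 1:
  α = (-8 - (-2.6)·0.000 - (-1.8)·0.000 - (-3.3)·0.000) / (9.7) = -0.825
  β = (2 - (1.3)·0.000 - (2.7)·0.000 - (0.1)·0.000) / (-8.1) = -0.247
  γ = (12 - (3)·0.000 - (3)·0.000 - (-2)·0.000) / (12) = 1.000
  δ = (8 - (-1)·0.000 - (-2.2)·0.000 - (3.9)·0.000) / (11.1) = 0.721
Iteration 2:
  α = (-8 - (-2.6)·-0.247 - (-1.8)·1.000 - (-3.3)·0.721) / (9.7) = -0.460
  β = (2 - (1.3)·-0.825 - (2.7)·1.000 - (0.1)·0.721) / (-8.1) = -0.037
  γ = (12 - (3)·-0.825 - (3)·-0.247 - (-2)·0.721) / (12) = 1.388
  δ = (8 - (-1)·-0.825 - (-2.2)·-0.247 - (3.9)·1.000) / (11.1) = 0.246
Residual b − A·x = (-0.324, -1.474, -2.673, -0.685); ∞-norm = 2.673

2.673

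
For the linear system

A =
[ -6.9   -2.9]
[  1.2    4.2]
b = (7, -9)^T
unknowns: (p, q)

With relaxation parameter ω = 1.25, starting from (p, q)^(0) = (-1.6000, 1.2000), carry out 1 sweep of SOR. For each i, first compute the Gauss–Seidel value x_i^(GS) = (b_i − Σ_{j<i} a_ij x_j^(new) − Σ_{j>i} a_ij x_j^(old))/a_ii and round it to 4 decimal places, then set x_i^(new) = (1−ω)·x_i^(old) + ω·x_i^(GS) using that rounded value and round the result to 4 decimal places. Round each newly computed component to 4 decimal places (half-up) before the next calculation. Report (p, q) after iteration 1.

(-1.4985, -2.4434)

Iteration 1:
  p: GS value = (7 - (-2.9)·1.2000) / (-6.9) = -1.5188;  p ← (1−ω)·-1.6000 + ω·-1.5188 = -1.4985
  q: GS value = (-9 - (1.2)·-1.4985) / (4.2) = -1.7147;  q ← (1−ω)·1.2000 + ω·-1.7147 = -2.4434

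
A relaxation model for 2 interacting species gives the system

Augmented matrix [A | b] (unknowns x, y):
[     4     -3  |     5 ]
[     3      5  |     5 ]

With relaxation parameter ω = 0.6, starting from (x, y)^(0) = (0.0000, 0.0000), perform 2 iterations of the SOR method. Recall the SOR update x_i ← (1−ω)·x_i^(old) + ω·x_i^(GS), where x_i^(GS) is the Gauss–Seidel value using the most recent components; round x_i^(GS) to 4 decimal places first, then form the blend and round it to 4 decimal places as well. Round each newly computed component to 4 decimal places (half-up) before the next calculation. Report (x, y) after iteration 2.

(1.1985, 0.3005)

Iteration 1:
  x: GS value = (5 - (-3)·0.0000) / (4) = 1.2500;  x ← (1−ω)·0.0000 + ω·1.2500 = 0.7500
  y: GS value = (5 - (3)·0.7500) / (5) = 0.5500;  y ← (1−ω)·0.0000 + ω·0.5500 = 0.3300
Iteration 2:
  x: GS value = (5 - (-3)·0.3300) / (4) = 1.4975;  x ← (1−ω)·0.7500 + ω·1.4975 = 1.1985
  y: GS value = (5 - (3)·1.1985) / (5) = 0.2809;  y ← (1−ω)·0.3300 + ω·0.2809 = 0.3005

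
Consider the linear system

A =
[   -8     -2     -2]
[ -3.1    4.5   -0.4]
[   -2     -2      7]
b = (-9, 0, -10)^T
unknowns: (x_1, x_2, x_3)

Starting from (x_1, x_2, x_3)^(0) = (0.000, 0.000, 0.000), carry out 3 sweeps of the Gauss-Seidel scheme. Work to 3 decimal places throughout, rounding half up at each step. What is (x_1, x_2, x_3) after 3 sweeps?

(1.170, 0.726, -0.887)

Iteration 1:
  x_1 = (-9 - (-2)·0.000 - (-2)·0.000) / (-8) = 1.125
  x_2 = (0 - (-3.1)·1.125 - (-0.4)·0.000) / (4.5) = 0.775
  x_3 = (-10 - (-2)·1.125 - (-2)·0.775) / (7) = -0.886
Iteration 2:
  x_1 = (-9 - (-2)·0.775 - (-2)·-0.886) / (-8) = 1.153
  x_2 = (0 - (-3.1)·1.153 - (-0.4)·-0.886) / (4.5) = 0.716
  x_3 = (-10 - (-2)·1.153 - (-2)·0.716) / (7) = -0.895
Iteration 3:
  x_1 = (-9 - (-2)·0.716 - (-2)·-0.895) / (-8) = 1.170
  x_2 = (0 - (-3.1)·1.170 - (-0.4)·-0.895) / (4.5) = 0.726
  x_3 = (-10 - (-2)·1.170 - (-2)·0.726) / (7) = -0.887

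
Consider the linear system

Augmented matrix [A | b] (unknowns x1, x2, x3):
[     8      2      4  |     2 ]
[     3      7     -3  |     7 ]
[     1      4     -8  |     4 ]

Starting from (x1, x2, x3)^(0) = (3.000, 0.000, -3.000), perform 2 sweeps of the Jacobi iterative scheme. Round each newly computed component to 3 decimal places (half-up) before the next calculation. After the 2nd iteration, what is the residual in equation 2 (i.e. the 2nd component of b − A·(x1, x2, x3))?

0.312

Iteration 1:
  x1 = (2 - (2)·0.000 - (4)·-3.000) / (8) = 1.750
  x2 = (7 - (3)·3.000 - (-3)·-3.000) / (7) = -1.571
  x3 = (4 - (1)·3.000 - (4)·0.000) / (-8) = -0.125
Iteration 2:
  x1 = (2 - (2)·-1.571 - (4)·-0.125) / (8) = 0.705
  x2 = (7 - (3)·1.750 - (-3)·-0.125) / (7) = 0.196
  x3 = (4 - (1)·1.750 - (4)·-1.571) / (-8) = -1.067
Residual b − A·x = (0.236, 0.312, -6.025)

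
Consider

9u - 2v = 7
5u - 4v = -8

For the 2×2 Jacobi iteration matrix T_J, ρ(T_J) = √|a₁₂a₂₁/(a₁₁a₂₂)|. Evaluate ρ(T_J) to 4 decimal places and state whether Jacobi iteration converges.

0.5270

a₁₂a₂₁/(a₁₁a₂₂) = (-2)·(5) / ((9)·(-4)) = 0.277778
ρ = √|0.277778| = √0.277778 = 0.5270
ρ < 1, so Jacobi converges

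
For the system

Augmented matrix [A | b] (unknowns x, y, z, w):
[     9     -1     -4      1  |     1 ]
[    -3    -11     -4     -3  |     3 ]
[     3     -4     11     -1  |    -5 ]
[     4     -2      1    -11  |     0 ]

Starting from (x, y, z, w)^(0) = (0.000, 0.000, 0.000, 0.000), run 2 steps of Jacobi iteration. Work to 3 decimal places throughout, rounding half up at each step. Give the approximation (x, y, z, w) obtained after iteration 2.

(-0.121, -0.138, -0.584, 0.049)

Iteration 1:
  x = (1 - (-1)·0.000 - (-4)·0.000 - (1)·0.000) / (9) = 0.111
  y = (3 - (-3)·0.000 - (-4)·0.000 - (-3)·0.000) / (-11) = -0.273
  z = (-5 - (3)·0.000 - (-4)·0.000 - (-1)·0.000) / (11) = -0.455
  w = (0 - (4)·0.000 - (-2)·0.000 - (1)·0.000) / (-11) = 0.000
Iteration 2:
  x = (1 - (-1)·-0.273 - (-4)·-0.455 - (1)·0.000) / (9) = -0.121
  y = (3 - (-3)·0.111 - (-4)·-0.455 - (-3)·0.000) / (-11) = -0.138
  z = (-5 - (3)·0.111 - (-4)·-0.273 - (-1)·0.000) / (11) = -0.584
  w = (0 - (4)·0.111 - (-2)·-0.273 - (1)·-0.455) / (-11) = 0.049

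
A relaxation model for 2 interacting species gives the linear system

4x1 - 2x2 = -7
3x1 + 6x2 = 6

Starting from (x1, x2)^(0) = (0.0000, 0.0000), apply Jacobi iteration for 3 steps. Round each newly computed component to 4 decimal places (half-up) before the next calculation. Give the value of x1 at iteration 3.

Iteration 1:
  x1 = (-7 - (-2)·0.0000) / (4) = -1.7500
  x2 = (6 - (3)·0.0000) / (6) = 1.0000
Iteration 2:
  x1 = (-7 - (-2)·1.0000) / (4) = -1.2500
  x2 = (6 - (3)·-1.7500) / (6) = 1.8750
Iteration 3:
  x1 = (-7 - (-2)·1.8750) / (4) = -0.8125
  x2 = (6 - (3)·-1.2500) / (6) = 1.6250

-0.8125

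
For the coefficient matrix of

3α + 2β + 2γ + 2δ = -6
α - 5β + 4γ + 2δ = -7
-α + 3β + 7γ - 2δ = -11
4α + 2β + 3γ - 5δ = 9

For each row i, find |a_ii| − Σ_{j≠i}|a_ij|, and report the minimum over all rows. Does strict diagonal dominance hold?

-4

row 1: |3| − (2+2+2) = -3
row 2: |-5| − (1+4+2) = -2
row 3: |7| − (1+3+2) = 1
row 4: |-5| − (4+2+3) = -4
minimum over rows = -4 → not strictly diagonally dominant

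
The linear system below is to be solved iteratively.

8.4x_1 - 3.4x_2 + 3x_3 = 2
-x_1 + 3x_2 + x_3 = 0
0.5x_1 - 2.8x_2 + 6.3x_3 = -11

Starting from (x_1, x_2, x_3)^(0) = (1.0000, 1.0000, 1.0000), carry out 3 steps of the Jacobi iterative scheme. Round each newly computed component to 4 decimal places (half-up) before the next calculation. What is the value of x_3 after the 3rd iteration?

-1.5571

Iteration 1:
  x_1 = (2 - (-3.4)·1.0000 - (3)·1.0000) / (8.4) = 0.2857
  x_2 = (0 - (-1)·1.0000 - (1)·1.0000) / (3) = 0.0000
  x_3 = (-11 - (0.5)·1.0000 - (-2.8)·1.0000) / (6.3) = -1.3810
Iteration 2:
  x_1 = (2 - (-3.4)·0.0000 - (3)·-1.3810) / (8.4) = 0.7313
  x_2 = (0 - (-1)·0.2857 - (1)·-1.3810) / (3) = 0.5556
  x_3 = (-11 - (0.5)·0.2857 - (-2.8)·0.0000) / (6.3) = -1.7687
Iteration 3:
  x_1 = (2 - (-3.4)·0.5556 - (3)·-1.7687) / (8.4) = 1.0947
  x_2 = (0 - (-1)·0.7313 - (1)·-1.7687) / (3) = 0.8333
  x_3 = (-11 - (0.5)·0.7313 - (-2.8)·0.5556) / (6.3) = -1.5571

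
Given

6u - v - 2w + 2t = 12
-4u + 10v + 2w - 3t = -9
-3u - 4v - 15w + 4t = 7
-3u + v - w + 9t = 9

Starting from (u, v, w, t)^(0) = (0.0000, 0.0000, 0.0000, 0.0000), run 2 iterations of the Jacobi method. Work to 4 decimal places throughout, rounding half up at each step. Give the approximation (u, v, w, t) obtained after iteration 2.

(1.3611, 0.2933, -0.3600, 1.7148)

Iteration 1:
  u = (12 - (-1)·0.0000 - (-2)·0.0000 - (2)·0.0000) / (6) = 2.0000
  v = (-9 - (-4)·0.0000 - (2)·0.0000 - (-3)·0.0000) / (10) = -0.9000
  w = (7 - (-3)·0.0000 - (-4)·0.0000 - (4)·0.0000) / (-15) = -0.4667
  t = (9 - (-3)·0.0000 - (1)·0.0000 - (-1)·0.0000) / (9) = 1.0000
Iteration 2:
  u = (12 - (-1)·-0.9000 - (-2)·-0.4667 - (2)·1.0000) / (6) = 1.3611
  v = (-9 - (-4)·2.0000 - (2)·-0.4667 - (-3)·1.0000) / (10) = 0.2933
  w = (7 - (-3)·2.0000 - (-4)·-0.9000 - (4)·1.0000) / (-15) = -0.3600
  t = (9 - (-3)·2.0000 - (1)·-0.9000 - (-1)·-0.4667) / (9) = 1.7148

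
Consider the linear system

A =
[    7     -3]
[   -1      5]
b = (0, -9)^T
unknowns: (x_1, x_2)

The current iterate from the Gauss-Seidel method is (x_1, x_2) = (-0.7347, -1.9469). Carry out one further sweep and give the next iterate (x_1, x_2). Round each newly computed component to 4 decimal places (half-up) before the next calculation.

One sweep:
  x_1 = (0 - (-3)·-1.9469) / (7) = -0.8344
  x_2 = (-9 - (-1)·-0.8344) / (5) = -1.9669

(-0.8344, -1.9669)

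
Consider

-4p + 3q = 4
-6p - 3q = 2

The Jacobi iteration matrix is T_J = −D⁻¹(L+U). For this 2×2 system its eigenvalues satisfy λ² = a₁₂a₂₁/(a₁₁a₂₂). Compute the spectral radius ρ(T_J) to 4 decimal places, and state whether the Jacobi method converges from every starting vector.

a₁₂a₂₁/(a₁₁a₂₂) = (3)·(-6) / ((-4)·(-3)) = -1.500000
ρ = √|-1.500000| = √1.500000 = 1.2247
ρ > 1, so Jacobi diverges

1.2247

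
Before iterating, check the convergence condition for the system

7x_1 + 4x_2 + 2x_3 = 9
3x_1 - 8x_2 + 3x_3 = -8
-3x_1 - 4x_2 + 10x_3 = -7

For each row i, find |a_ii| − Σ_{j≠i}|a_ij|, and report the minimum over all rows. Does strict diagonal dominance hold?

1

row 1: |7| − (4+2) = 1
row 2: |-8| − (3+3) = 2
row 3: |10| − (3+4) = 3
minimum over rows = 1 → strictly diagonally dominant (convergence guaranteed)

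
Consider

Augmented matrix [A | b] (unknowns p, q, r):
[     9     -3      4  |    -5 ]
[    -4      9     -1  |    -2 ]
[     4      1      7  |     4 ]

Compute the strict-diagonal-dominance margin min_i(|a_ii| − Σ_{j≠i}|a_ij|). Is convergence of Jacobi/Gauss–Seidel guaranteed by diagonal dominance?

row 1: |9| − (3+4) = 2
row 2: |9| − (4+1) = 4
row 3: |7| − (4+1) = 2
minimum over rows = 2 → strictly diagonally dominant (convergence guaranteed)

2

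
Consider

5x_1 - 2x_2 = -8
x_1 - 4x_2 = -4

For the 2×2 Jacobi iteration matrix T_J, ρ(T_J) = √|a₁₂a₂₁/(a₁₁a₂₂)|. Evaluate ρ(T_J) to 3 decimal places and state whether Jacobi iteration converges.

a₁₂a₂₁/(a₁₁a₂₂) = (-2)·(1) / ((5)·(-4)) = 0.100000
ρ = √|0.100000| = √0.100000 = 0.316
ρ < 1, so Jacobi converges

0.316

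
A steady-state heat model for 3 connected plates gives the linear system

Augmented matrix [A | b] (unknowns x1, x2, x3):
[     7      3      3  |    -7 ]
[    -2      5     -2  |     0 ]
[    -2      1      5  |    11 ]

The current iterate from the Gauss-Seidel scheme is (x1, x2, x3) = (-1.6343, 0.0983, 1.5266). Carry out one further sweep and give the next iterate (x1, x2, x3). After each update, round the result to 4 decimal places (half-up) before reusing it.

One sweep:
  x1 = (-7 - (3)·0.0983 - (3)·1.5266) / (7) = -1.6964
  x2 = (0 - (-2)·-1.6964 - (-2)·1.5266) / (5) = -0.0679
  x3 = (11 - (-2)·-1.6964 - (1)·-0.0679) / (5) = 1.5350

(-1.6964, -0.0679, 1.5350)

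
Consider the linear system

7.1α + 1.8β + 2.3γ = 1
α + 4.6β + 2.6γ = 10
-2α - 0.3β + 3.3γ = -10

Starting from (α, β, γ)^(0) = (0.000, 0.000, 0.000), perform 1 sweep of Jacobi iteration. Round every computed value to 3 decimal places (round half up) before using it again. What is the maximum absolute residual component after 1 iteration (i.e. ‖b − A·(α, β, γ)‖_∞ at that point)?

7.737

Iteration 1:
  α = (1 - (1.8)·0.000 - (2.3)·0.000) / (7.1) = 0.141
  β = (10 - (1)·0.000 - (2.6)·0.000) / (4.6) = 2.174
  γ = (-10 - (-2)·0.000 - (-0.3)·0.000) / (3.3) = -3.030
Residual b − A·x = (3.055, 7.737, 0.933); ∞-norm = 7.737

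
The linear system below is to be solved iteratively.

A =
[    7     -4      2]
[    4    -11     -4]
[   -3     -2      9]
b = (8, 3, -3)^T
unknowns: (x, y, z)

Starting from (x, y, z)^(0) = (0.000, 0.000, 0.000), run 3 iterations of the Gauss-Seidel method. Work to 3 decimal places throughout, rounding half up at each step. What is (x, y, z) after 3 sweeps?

Iteration 1:
  x = (8 - (-4)·0.000 - (2)·0.000) / (7) = 1.143
  y = (3 - (4)·1.143 - (-4)·0.000) / (-11) = 0.143
  z = (-3 - (-3)·1.143 - (-2)·0.143) / (9) = 0.079
Iteration 2:
  x = (8 - (-4)·0.143 - (2)·0.079) / (7) = 1.202
  y = (3 - (4)·1.202 - (-4)·0.079) / (-11) = 0.136
  z = (-3 - (-3)·1.202 - (-2)·0.136) / (9) = 0.098
Iteration 3:
  x = (8 - (-4)·0.136 - (2)·0.098) / (7) = 1.193
  y = (3 - (4)·1.193 - (-4)·0.098) / (-11) = 0.125
  z = (-3 - (-3)·1.193 - (-2)·0.125) / (9) = 0.092

(1.193, 0.125, 0.092)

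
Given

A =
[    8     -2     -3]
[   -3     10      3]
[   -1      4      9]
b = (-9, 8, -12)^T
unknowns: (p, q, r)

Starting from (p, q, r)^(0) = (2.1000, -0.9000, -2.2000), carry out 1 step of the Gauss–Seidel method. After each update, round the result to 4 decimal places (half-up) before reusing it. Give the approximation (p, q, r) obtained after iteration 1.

(-2.1750, 0.8075, -1.9339)

Iteration 1:
  p = (-9 - (-2)·-0.9000 - (-3)·-2.2000) / (8) = -2.1750
  q = (8 - (-3)·-2.1750 - (3)·-2.2000) / (10) = 0.8075
  r = (-12 - (-1)·-2.1750 - (4)·0.8075) / (9) = -1.9339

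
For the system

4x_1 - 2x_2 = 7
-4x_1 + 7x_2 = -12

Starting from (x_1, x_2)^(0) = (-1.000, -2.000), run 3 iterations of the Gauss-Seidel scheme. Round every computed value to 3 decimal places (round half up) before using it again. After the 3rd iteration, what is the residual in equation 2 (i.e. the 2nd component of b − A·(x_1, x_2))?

-0.003

Iteration 1:
  x_1 = (7 - (-2)·-2.000) / (4) = 0.750
  x_2 = (-12 - (-4)·0.750) / (7) = -1.286
Iteration 2:
  x_1 = (7 - (-2)·-1.286) / (4) = 1.107
  x_2 = (-12 - (-4)·1.107) / (7) = -1.082
Iteration 3:
  x_1 = (7 - (-2)·-1.082) / (4) = 1.209
  x_2 = (-12 - (-4)·1.209) / (7) = -1.023
Residual b − A·x = (0.118, -0.003)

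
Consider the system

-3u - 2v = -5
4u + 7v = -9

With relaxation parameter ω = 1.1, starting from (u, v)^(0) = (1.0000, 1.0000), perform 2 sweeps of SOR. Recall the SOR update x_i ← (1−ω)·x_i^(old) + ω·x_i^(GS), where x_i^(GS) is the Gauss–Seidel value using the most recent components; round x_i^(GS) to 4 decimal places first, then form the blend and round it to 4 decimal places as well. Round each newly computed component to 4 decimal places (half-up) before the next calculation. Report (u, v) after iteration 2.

Iteration 1:
  u: GS value = (-5 - (-2)·1.0000) / (-3) = 1.0000;  u ← (1−ω)·1.0000 + ω·1.0000 = 1.0000
  v: GS value = (-9 - (4)·1.0000) / (7) = -1.8571;  v ← (1−ω)·1.0000 + ω·-1.8571 = -2.1428
Iteration 2:
  u: GS value = (-5 - (-2)·-2.1428) / (-3) = 3.0952;  u ← (1−ω)·1.0000 + ω·3.0952 = 3.3047
  v: GS value = (-9 - (4)·3.3047) / (7) = -3.1741;  v ← (1−ω)·-2.1428 + ω·-3.1741 = -3.2772

(3.3047, -3.2772)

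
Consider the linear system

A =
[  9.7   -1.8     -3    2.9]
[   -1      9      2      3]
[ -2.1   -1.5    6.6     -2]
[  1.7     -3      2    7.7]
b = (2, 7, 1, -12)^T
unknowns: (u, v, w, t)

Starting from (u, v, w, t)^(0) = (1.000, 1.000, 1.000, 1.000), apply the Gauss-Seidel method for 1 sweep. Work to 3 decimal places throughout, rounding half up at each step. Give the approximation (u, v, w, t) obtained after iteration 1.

(0.402, 0.267, 0.643, -1.710)

Iteration 1:
  u = (2 - (-1.8)·1.000 - (-3)·1.000 - (2.9)·1.000) / (9.7) = 0.402
  v = (7 - (-1)·0.402 - (2)·1.000 - (3)·1.000) / (9) = 0.267
  w = (1 - (-2.1)·0.402 - (-1.5)·0.267 - (-2)·1.000) / (6.6) = 0.643
  t = (-12 - (1.7)·0.402 - (-3)·0.267 - (2)·0.643) / (7.7) = -1.710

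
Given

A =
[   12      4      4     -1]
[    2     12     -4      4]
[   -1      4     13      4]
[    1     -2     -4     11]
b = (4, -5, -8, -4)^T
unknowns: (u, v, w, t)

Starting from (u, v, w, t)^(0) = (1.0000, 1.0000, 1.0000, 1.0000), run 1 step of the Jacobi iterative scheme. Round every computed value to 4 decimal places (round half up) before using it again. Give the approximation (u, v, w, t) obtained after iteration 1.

(-0.2500, -0.5833, -1.1538, 0.0909)

Iteration 1:
  u = (4 - (4)·1.0000 - (4)·1.0000 - (-1)·1.0000) / (12) = -0.2500
  v = (-5 - (2)·1.0000 - (-4)·1.0000 - (4)·1.0000) / (12) = -0.5833
  w = (-8 - (-1)·1.0000 - (4)·1.0000 - (4)·1.0000) / (13) = -1.1538
  t = (-4 - (1)·1.0000 - (-2)·1.0000 - (-4)·1.0000) / (11) = 0.0909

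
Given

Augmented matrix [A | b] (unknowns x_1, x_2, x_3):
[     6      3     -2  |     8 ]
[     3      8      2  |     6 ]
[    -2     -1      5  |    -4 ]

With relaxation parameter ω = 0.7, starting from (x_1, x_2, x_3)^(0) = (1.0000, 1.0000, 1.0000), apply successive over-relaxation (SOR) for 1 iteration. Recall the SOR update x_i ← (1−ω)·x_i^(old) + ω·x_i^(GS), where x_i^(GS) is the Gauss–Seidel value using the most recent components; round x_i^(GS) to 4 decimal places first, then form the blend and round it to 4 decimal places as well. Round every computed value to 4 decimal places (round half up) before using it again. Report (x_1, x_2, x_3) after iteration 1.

(1.1167, 0.3568, 0.1026)

Iteration 1:
  x_1: GS value = (8 - (3)·1.0000 - (-2)·1.0000) / (6) = 1.1667;  x_1 ← (1−ω)·1.0000 + ω·1.1667 = 1.1167
  x_2: GS value = (6 - (3)·1.1167 - (2)·1.0000) / (8) = 0.0812;  x_2 ← (1−ω)·1.0000 + ω·0.0812 = 0.3568
  x_3: GS value = (-4 - (-2)·1.1167 - (-1)·0.3568) / (5) = -0.2820;  x_3 ← (1−ω)·1.0000 + ω·-0.2820 = 0.1026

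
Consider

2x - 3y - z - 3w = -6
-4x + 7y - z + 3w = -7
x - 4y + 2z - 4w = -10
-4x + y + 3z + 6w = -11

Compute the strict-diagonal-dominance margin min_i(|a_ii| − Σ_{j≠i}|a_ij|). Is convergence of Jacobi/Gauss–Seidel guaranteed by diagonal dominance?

-7

row 1: |2| − (3+1+3) = -5
row 2: |7| − (4+1+3) = -1
row 3: |2| − (1+4+4) = -7
row 4: |6| − (4+1+3) = -2
minimum over rows = -7 → not strictly diagonally dominant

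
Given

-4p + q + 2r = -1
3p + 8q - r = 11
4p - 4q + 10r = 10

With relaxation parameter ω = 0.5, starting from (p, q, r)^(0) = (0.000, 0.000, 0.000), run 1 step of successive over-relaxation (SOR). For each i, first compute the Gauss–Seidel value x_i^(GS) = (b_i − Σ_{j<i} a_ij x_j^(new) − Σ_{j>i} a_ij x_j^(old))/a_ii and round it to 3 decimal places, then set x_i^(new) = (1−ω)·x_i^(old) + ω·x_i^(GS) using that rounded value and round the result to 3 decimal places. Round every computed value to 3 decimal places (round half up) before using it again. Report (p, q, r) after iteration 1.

(0.125, 0.664, 0.608)

Iteration 1:
  p: GS value = (-1 - (1)·0.000 - (2)·0.000) / (-4) = 0.250;  p ← (1−ω)·0.000 + ω·0.250 = 0.125
  q: GS value = (11 - (3)·0.125 - (-1)·0.000) / (8) = 1.328;  q ← (1−ω)·0.000 + ω·1.328 = 0.664
  r: GS value = (10 - (4)·0.125 - (-4)·0.664) / (10) = 1.216;  r ← (1−ω)·0.000 + ω·1.216 = 0.608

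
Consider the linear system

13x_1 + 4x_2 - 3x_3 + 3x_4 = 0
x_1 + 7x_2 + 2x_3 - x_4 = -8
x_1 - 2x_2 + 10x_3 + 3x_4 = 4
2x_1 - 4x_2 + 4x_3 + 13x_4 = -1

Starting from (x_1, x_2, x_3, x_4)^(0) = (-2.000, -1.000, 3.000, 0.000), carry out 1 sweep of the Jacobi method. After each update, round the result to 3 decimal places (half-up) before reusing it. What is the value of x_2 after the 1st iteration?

Iteration 1:
  x_1 = (0 - (4)·-1.000 - (-3)·3.000 - (3)·0.000) / (13) = 1.000
  x_2 = (-8 - (1)·-2.000 - (2)·3.000 - (-1)·0.000) / (7) = -1.714
  x_3 = (4 - (1)·-2.000 - (-2)·-1.000 - (3)·0.000) / (10) = 0.400
  x_4 = (-1 - (2)·-2.000 - (-4)·-1.000 - (4)·3.000) / (13) = -1.000

-1.714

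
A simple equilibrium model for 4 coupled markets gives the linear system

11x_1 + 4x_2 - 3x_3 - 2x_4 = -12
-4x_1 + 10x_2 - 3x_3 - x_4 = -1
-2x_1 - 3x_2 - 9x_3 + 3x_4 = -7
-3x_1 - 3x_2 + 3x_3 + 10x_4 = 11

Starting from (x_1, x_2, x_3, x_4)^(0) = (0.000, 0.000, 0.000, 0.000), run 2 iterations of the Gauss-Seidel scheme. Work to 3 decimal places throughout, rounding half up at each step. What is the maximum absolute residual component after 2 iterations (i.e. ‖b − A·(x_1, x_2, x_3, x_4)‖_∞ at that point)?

2.332

Iteration 1:
  x_1 = (-12 - (4)·0.000 - (-3)·0.000 - (-2)·0.000) / (11) = -1.091
  x_2 = (-1 - (-4)·-1.091 - (-3)·0.000 - (-1)·0.000) / (10) = -0.536
  x_3 = (-7 - (-2)·-1.091 - (-3)·-0.536 - (3)·0.000) / (-9) = 1.199
  x_4 = (11 - (-3)·-1.091 - (-3)·-0.536 - (3)·1.199) / (10) = 0.252
Iteration 2:
  x_1 = (-12 - (4)·-0.536 - (-3)·1.199 - (-2)·0.252) / (11) = -0.523
  x_2 = (-1 - (-4)·-0.523 - (-3)·1.199 - (-1)·0.252) / (10) = 0.076
  x_3 = (-7 - (-2)·-0.523 - (-3)·0.076 - (3)·0.252) / (-9) = 0.953
  x_4 = (11 - (-3)·-0.523 - (-3)·0.076 - (3)·0.953) / (10) = 0.680
Residual b − A·x = (-2.332, -0.313, -1.281, 0.000); ∞-norm = 2.332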